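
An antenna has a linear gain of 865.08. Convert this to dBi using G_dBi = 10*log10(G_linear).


G_dBi = 10 * log10(865.08) = 29.37 dBi

29.37 dBi


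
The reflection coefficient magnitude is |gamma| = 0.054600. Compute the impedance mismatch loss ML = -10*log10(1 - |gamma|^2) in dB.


ML = -10 * log10(1 - 0.054600^2) = -10 * log10(0.99701884) = 0.01297 dB

0.01297 dB


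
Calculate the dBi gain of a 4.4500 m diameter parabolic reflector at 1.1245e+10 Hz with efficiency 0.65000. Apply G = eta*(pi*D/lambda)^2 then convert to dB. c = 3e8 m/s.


lambda = c / f = 3.0000e+08 / 1.1245e+10 = 0.02667852 m
G_linear = 0.65000 * (pi * 4.4500 / 0.02667852)^2 = 178488.3
G_dBi = 10 * log10(178488.3) = 52.52 dBi

52.52 dBi


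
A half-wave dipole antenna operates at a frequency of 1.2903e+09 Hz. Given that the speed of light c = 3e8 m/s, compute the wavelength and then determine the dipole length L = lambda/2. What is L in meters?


lambda = c / f = 3.0000e+08 / 1.2903e+09 = 0.2325041 m
L = lambda / 2 = 0.2325041 / 2 = 0.1163 m

0.1163 m


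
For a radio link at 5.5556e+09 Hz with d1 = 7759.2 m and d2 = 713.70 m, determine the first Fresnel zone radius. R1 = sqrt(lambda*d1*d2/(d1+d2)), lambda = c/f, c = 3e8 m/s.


lambda = c / f = 3.0000e+08 / 5.5556e+09 = 0.05399957 m
R1 = sqrt(0.05399957 * 7759.2 * 713.70 / (7759.2 + 713.70)) = 5.941 m

5.941 m


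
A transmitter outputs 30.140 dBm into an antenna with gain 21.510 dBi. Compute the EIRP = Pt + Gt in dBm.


EIRP = Pt + Gt = 30.140 + 21.510 = 51.65 dBm

51.65 dBm


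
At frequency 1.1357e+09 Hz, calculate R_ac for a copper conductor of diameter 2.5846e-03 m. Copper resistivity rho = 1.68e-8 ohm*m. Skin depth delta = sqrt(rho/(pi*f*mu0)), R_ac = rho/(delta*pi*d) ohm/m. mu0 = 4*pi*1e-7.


delta = sqrt(1.68e-8 / (pi * 1.1357e+09 * 4*pi*1e-7)) = 1.935722e-06 m
R_ac = 1.68e-8 / (1.935722e-06 * pi * 2.5846e-03) = 1.069 ohm/m

1.069 ohm/m


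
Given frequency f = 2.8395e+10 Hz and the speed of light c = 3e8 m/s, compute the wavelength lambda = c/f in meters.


lambda = c / f = 3.0000e+08 / 2.8395e+10 = 0.01057 m

0.01057 m


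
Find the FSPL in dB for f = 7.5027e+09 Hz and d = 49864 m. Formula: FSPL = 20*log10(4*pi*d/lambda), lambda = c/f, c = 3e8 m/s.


lambda = c / f = 3.0000e+08 / 7.5027e+09 = 0.03998561 m
FSPL = 20 * log10(4*pi*49864/0.03998561) = 143.9 dB

143.9 dB


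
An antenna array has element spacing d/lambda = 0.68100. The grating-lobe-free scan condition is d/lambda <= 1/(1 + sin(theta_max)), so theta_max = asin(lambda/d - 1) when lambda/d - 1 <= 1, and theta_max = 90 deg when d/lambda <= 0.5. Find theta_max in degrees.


lambda/d - 1 = 1/0.68100 - 1 = 0.4684288
theta_max = asin(0.4684288) = 27.93 deg

27.93 deg


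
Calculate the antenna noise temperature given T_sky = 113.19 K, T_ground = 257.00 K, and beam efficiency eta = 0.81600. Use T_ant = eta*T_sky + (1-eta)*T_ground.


T_ant = 0.81600 * 113.19 + (1 - 0.81600) * 257.00 = 139.7 K

139.7 K


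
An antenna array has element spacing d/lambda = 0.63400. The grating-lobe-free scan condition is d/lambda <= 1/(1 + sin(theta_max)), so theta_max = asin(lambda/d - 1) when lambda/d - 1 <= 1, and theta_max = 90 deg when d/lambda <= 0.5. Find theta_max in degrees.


lambda/d - 1 = 1/0.63400 - 1 = 0.5772871
theta_max = asin(0.5772871) = 35.26 deg

35.26 deg


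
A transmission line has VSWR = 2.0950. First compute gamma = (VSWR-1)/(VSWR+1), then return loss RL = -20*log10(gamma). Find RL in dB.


gamma = (2.0950 - 1) / (2.0950 + 1) = 0.3537964
RL = -20 * log10(0.3537964) = 9.025 dB

9.025 dB


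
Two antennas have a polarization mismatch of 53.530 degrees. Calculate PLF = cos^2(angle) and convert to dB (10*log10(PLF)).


PLF_linear = cos^2(53.530 deg) = 0.3533135
PLF_dB = 10 * log10(0.3533135) = -4.518 dB

-4.518 dB


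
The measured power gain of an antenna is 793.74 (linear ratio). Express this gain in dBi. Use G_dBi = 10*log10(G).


G_dBi = 10 * log10(793.74) = 29.00 dBi

29.00 dBi


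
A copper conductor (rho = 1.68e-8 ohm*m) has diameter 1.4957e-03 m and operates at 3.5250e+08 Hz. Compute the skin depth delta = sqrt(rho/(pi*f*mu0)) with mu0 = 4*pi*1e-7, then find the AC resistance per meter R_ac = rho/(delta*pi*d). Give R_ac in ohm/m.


delta = sqrt(1.68e-8 / (pi * 3.5250e+08 * 4*pi*1e-7)) = 3.474523e-06 m
R_ac = 1.68e-8 / (3.474523e-06 * pi * 1.4957e-03) = 1.029 ohm/m

1.029 ohm/m


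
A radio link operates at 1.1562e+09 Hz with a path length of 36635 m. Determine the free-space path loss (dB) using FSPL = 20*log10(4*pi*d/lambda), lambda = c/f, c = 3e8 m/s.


lambda = c / f = 3.0000e+08 / 1.1562e+09 = 0.2594707 m
FSPL = 20 * log10(4*pi*36635/0.2594707) = 125.0 dB

125.0 dB


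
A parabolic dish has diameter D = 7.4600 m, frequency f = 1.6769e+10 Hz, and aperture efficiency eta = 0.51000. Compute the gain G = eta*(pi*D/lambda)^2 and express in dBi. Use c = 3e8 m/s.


lambda = c / f = 3.0000e+08 / 1.6769e+10 = 0.01789015 m
G_linear = 0.51000 * (pi * 7.4600 / 0.01789015)^2 = 875224.8
G_dBi = 10 * log10(875224.8) = 59.42 dBi

59.42 dBi


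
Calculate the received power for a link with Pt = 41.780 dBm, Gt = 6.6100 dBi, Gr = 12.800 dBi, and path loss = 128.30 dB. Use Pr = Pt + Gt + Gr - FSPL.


Pr = 41.780 + 6.6100 + 12.800 - 128.30 = -67.11 dBm

-67.11 dBm


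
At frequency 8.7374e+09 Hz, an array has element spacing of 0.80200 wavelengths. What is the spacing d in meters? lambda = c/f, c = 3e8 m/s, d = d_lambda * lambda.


lambda = c / f = 3.0000e+08 / 8.7374e+09 = 0.03433516 m
d = 0.80200 * 0.03433516 = 0.02754 m

0.02754 m


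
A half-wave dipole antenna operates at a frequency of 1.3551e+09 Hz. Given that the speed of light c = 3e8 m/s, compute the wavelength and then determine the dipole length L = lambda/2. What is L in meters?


lambda = c / f = 3.0000e+08 / 1.3551e+09 = 0.2213859 m
L = lambda / 2 = 0.2213859 / 2 = 0.1107 m

0.1107 m


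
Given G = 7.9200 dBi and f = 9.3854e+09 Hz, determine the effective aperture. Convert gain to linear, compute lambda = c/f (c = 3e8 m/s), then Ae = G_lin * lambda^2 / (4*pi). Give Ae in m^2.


lambda = c / f = 3.0000e+08 / 9.3854e+09 = 0.03196454 m
G_linear = 10^(7.9200/10) = 6.194411
Ae = G_linear * lambda^2 / (4*pi) = 6.194411 * 0.03196454^2 / (4*pi) = 5.036e-04 m^2

5.036e-04 m^2


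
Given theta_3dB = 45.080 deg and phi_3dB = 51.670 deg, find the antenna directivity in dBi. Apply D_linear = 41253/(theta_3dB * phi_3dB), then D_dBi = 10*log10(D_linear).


D_linear = 41253 / (45.080 * 51.670) = 17.71060
D_dBi = 10 * log10(17.71060) = 12.48 dBi

12.48 dBi


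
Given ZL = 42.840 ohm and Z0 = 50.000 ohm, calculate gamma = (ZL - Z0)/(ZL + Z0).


gamma = (42.840 - 50.000) / (42.840 + 50.000) = -0.07712

-0.07712


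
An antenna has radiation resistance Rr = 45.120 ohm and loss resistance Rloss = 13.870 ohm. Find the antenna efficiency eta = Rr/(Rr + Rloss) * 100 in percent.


eta = 45.120 / (45.120 + 13.870) * 100 = 76.49%

76.49%


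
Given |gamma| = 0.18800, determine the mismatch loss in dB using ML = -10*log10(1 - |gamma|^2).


ML = -10 * log10(1 - 0.18800^2) = -10 * log10(0.964656) = 0.1563 dB

0.1563 dB


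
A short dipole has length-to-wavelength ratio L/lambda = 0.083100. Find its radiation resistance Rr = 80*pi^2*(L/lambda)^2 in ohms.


Rr = 80 * pi^2 * (0.083100)^2 = 80 * 9.869604 * 6.905610e-03 = 5.452 ohm

5.452 ohm


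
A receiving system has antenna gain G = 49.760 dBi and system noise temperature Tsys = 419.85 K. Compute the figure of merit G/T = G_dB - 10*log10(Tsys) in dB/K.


G/T = 49.760 - 10*log10(419.85) = 49.760 - 26.23094 = 23.53 dB/K

23.53 dB/K


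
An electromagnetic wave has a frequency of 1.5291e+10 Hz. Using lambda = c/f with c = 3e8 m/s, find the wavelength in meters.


lambda = c / f = 3.0000e+08 / 1.5291e+10 = 0.01962 m

0.01962 m


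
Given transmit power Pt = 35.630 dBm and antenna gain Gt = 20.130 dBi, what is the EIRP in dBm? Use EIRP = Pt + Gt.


EIRP = Pt + Gt = 35.630 + 20.130 = 55.76 dBm

55.76 dBm


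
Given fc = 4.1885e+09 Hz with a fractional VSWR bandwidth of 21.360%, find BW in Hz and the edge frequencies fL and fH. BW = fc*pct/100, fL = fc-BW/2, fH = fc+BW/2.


BW = 4.1885e+09 * 21.360/100 = 8.946636e+08 Hz
fL = 4.1885e+09 - 8.946636e+08/2 = 3.741e+09 Hz
fH = 4.1885e+09 + 8.946636e+08/2 = 4.636e+09 Hz

BW=8.947e+08 Hz, fL=3.741e+09 Hz, fH=4.636e+09 Hz


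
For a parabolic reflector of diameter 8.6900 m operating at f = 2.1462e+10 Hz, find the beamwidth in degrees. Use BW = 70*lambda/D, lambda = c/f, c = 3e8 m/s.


lambda = c / f = 3.0000e+08 / 2.1462e+10 = 0.01397819 m
BW = 70 * 0.01397819 / 8.6900 = 0.1126 deg

0.1126 deg


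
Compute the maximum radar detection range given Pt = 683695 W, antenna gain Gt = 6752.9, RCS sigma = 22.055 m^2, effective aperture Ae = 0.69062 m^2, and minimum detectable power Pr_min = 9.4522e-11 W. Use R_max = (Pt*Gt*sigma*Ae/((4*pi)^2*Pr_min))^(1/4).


R^4 = 683695*6752.9*22.055*0.69062 / ((4*pi)^2 * 9.4522e-11) = 4.711360e+18
R_max = 4.711360e+18^0.25 = 46589 m

46589 m


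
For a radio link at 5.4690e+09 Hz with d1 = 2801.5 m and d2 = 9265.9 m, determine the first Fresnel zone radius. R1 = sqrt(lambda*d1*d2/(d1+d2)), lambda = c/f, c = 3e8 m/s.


lambda = c / f = 3.0000e+08 / 5.4690e+09 = 0.05485464 m
R1 = sqrt(0.05485464 * 2801.5 * 9265.9 / (2801.5 + 9265.9)) = 10.86 m

10.86 m


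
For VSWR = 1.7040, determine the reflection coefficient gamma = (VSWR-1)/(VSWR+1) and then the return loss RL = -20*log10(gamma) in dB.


gamma = (1.7040 - 1) / (1.7040 + 1) = 0.2603550
RL = -20 * log10(0.2603550) = 11.69 dB

11.69 dB


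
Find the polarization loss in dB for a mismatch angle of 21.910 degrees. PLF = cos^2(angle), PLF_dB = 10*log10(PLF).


PLF_linear = cos^2(21.910 deg) = 0.8607593
PLF_dB = 10 * log10(0.8607593) = -0.6512 dB

-0.6512 dB


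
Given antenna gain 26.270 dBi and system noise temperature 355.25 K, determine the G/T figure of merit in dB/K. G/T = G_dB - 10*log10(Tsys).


G/T = 26.270 - 10*log10(355.25) = 26.270 - 25.50534 = 0.7647 dB/K

0.7647 dB/K


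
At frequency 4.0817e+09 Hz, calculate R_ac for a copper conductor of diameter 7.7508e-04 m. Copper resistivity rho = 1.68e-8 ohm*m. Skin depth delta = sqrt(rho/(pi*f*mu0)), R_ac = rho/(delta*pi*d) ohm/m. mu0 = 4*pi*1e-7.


delta = sqrt(1.68e-8 / (pi * 4.0817e+09 * 4*pi*1e-7)) = 1.021067e-06 m
R_ac = 1.68e-8 / (1.021067e-06 * pi * 7.7508e-04) = 6.757 ohm/m

6.757 ohm/m


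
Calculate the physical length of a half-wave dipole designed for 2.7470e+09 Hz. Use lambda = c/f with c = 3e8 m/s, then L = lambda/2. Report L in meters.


lambda = c / f = 3.0000e+08 / 2.7470e+09 = 0.1092100 m
L = lambda / 2 = 0.1092100 / 2 = 0.05461 m

0.05461 m


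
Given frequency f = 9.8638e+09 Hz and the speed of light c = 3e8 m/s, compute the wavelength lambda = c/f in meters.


lambda = c / f = 3.0000e+08 / 9.8638e+09 = 0.03041 m

0.03041 m


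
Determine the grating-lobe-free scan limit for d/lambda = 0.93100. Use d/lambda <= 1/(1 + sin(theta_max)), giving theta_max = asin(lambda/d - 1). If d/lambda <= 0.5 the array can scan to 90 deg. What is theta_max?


lambda/d - 1 = 1/0.93100 - 1 = 0.07411386
theta_max = asin(0.07411386) = 4.250 deg

4.250 deg


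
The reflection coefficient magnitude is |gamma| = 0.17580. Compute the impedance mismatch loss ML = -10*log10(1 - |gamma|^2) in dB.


ML = -10 * log10(1 - 0.17580^2) = -10 * log10(0.96909436) = 0.1363 dB

0.1363 dB


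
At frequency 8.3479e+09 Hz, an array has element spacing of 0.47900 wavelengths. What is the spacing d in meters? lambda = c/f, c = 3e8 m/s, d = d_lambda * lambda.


lambda = c / f = 3.0000e+08 / 8.3479e+09 = 0.03593718 m
d = 0.47900 * 0.03593718 = 0.01721 m

0.01721 m


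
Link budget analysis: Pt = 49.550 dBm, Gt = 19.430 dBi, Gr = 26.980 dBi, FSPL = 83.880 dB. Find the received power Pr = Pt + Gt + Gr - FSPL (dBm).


Pr = 49.550 + 19.430 + 26.980 - 83.880 = 12.08 dBm

12.08 dBm


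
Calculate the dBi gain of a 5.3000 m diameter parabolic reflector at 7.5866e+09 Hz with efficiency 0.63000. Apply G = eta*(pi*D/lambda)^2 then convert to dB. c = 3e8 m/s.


lambda = c / f = 3.0000e+08 / 7.5866e+09 = 0.03954341 m
G_linear = 0.63000 * (pi * 5.3000 / 0.03954341)^2 = 111697.6
G_dBi = 10 * log10(111697.6) = 50.48 dBi

50.48 dBi


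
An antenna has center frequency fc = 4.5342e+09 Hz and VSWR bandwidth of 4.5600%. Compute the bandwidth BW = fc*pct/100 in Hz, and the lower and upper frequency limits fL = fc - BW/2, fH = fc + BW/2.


BW = 4.5342e+09 * 4.5600/100 = 2.067595e+08 Hz
fL = 4.5342e+09 - 2.067595e+08/2 = 4.431e+09 Hz
fH = 4.5342e+09 + 2.067595e+08/2 = 4.638e+09 Hz

BW=2.068e+08 Hz, fL=4.431e+09 Hz, fH=4.638e+09 Hz


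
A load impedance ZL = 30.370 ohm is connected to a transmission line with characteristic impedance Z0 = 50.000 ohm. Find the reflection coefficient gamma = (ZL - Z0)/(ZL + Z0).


gamma = (30.370 - 50.000) / (30.370 + 50.000) = -0.2442

-0.2442


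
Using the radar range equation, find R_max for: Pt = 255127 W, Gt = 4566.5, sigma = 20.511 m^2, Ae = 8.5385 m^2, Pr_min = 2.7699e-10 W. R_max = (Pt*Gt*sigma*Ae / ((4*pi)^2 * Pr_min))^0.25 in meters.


R^4 = 255127*4566.5*20.511*8.5385 / ((4*pi)^2 * 2.7699e-10) = 4.664708e+18
R_max = 4.664708e+18^0.25 = 46474 m

46474 m


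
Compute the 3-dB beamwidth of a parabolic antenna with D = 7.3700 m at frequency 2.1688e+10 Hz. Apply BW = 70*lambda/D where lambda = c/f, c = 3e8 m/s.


lambda = c / f = 3.0000e+08 / 2.1688e+10 = 0.01383253 m
BW = 70 * 0.01383253 / 7.3700 = 0.1314 deg

0.1314 deg


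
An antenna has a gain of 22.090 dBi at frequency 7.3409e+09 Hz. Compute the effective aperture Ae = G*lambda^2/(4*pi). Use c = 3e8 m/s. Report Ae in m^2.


lambda = c / f = 3.0000e+08 / 7.3409e+09 = 0.04086692 m
G_linear = 10^(22.090/10) = 161.8080
Ae = G_linear * lambda^2 / (4*pi) = 161.8080 * 0.04086692^2 / (4*pi) = 0.02150 m^2

0.02150 m^2


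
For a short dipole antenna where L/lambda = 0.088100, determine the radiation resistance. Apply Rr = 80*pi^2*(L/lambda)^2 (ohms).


Rr = 80 * pi^2 * (0.088100)^2 = 80 * 9.869604 * 7.761610e-03 = 6.128 ohm

6.128 ohm


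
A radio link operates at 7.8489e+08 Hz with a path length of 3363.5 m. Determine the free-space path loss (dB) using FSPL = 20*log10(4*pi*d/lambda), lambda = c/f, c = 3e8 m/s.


lambda = c / f = 3.0000e+08 / 7.8489e+08 = 0.3822192 m
FSPL = 20 * log10(4*pi*3363.5/0.3822192) = 100.9 dB

100.9 dB


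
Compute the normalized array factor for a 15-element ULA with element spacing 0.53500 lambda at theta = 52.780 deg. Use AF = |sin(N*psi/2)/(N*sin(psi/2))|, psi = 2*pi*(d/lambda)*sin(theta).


psi = 2*pi*0.53500*sin(52.780 deg) = 2.676829 rad
AF = |sin(15*2.676829/2) / (15*sin(2.676829/2))| = 0.06449

0.06449


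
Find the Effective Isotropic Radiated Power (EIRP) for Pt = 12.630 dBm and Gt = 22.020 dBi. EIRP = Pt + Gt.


EIRP = Pt + Gt = 12.630 + 22.020 = 34.65 dBm

34.65 dBm


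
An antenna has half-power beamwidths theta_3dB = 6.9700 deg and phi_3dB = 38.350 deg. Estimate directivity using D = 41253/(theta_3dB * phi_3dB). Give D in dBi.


D_linear = 41253 / (6.9700 * 38.350) = 154.3325
D_dBi = 10 * log10(154.3325) = 21.88 dBi

21.88 dBi


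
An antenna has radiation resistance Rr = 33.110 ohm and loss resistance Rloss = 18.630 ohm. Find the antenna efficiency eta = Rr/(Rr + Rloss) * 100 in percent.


eta = 33.110 / (33.110 + 18.630) * 100 = 63.99%

63.99%


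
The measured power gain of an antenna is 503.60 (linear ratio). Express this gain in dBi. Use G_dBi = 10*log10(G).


G_dBi = 10 * log10(503.60) = 27.02 dBi

27.02 dBi


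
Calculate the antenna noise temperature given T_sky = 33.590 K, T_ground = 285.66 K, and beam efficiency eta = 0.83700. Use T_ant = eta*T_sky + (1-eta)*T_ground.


T_ant = 0.83700 * 33.590 + (1 - 0.83700) * 285.66 = 74.68 K

74.68 K


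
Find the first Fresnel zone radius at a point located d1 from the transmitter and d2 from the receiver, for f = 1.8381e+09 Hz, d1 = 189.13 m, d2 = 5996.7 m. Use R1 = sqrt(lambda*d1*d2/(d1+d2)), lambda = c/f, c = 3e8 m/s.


lambda = c / f = 3.0000e+08 / 1.8381e+09 = 0.1632120 m
R1 = sqrt(0.1632120 * 189.13 * 5996.7 / (189.13 + 5996.7)) = 5.470 m

5.470 m


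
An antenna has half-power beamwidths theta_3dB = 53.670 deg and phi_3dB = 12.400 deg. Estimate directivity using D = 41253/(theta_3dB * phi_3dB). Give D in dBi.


D_linear = 41253 / (53.670 * 12.400) = 61.98723
D_dBi = 10 * log10(61.98723) = 17.92 dBi

17.92 dBi


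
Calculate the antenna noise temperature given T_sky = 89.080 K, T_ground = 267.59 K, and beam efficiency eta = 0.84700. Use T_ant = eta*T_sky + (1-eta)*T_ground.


T_ant = 0.84700 * 89.080 + (1 - 0.84700) * 267.59 = 116.4 K

116.4 K


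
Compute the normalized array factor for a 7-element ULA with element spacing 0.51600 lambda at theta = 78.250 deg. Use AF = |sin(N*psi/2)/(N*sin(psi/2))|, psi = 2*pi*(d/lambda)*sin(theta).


psi = 2*pi*0.51600*sin(78.250 deg) = 3.174186 rad
AF = |sin(7*3.174186/2) / (7*sin(3.174186/2))| = 0.1419

0.1419


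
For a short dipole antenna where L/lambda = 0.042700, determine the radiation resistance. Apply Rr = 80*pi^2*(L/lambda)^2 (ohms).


Rr = 80 * pi^2 * (0.042700)^2 = 80 * 9.869604 * 1.823290e-03 = 1.440 ohm

1.440 ohm


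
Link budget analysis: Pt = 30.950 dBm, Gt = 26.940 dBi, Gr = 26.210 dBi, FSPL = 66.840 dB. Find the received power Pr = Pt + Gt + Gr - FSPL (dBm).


Pr = 30.950 + 26.940 + 26.210 - 66.840 = 17.26 dBm

17.26 dBm


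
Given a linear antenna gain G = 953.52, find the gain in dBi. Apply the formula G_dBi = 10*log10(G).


G_dBi = 10 * log10(953.52) = 29.79 dBi

29.79 dBi


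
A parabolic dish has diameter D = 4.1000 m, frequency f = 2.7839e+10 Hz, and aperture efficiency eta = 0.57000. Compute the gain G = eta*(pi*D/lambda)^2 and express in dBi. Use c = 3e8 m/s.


lambda = c / f = 3.0000e+08 / 2.7839e+10 = 0.01077625 m
G_linear = 0.57000 * (pi * 4.1000 / 0.01077625)^2 = 814342.3
G_dBi = 10 * log10(814342.3) = 59.11 dBi

59.11 dBi


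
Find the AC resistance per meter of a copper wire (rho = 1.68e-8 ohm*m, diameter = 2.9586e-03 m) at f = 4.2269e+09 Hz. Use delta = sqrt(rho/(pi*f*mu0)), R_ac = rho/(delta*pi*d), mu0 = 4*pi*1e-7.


delta = sqrt(1.68e-8 / (pi * 4.2269e+09 * 4*pi*1e-7)) = 1.003376e-06 m
R_ac = 1.68e-8 / (1.003376e-06 * pi * 2.9586e-03) = 1.801 ohm/m

1.801 ohm/m


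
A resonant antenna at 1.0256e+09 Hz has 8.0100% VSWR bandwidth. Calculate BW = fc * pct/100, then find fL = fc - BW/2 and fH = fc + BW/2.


BW = 1.0256e+09 * 8.0100/100 = 8.215056e+07 Hz
fL = 1.0256e+09 - 8.215056e+07/2 = 9.845e+08 Hz
fH = 1.0256e+09 + 8.215056e+07/2 = 1.067e+09 Hz

BW=8.215e+07 Hz, fL=9.845e+08 Hz, fH=1.067e+09 Hz


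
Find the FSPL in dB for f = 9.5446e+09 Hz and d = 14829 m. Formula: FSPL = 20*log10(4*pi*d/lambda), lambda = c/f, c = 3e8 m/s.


lambda = c / f = 3.0000e+08 / 9.5446e+09 = 0.03143139 m
FSPL = 20 * log10(4*pi*14829/0.03143139) = 135.5 dB

135.5 dB


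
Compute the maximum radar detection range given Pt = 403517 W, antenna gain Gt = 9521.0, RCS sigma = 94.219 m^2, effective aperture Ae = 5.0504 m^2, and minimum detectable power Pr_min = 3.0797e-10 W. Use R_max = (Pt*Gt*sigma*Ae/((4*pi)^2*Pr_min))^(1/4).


R^4 = 403517*9521.0*94.219*5.0504 / ((4*pi)^2 * 3.0797e-10) = 3.759071e+19
R_max = 3.759071e+19^0.25 = 78302 m

78302 m


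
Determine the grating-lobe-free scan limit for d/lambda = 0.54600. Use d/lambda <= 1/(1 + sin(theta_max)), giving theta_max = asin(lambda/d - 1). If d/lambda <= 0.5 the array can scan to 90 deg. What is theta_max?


lambda/d - 1 = 1/0.54600 - 1 = 0.8315018
theta_max = asin(0.8315018) = 56.25 deg

56.25 deg


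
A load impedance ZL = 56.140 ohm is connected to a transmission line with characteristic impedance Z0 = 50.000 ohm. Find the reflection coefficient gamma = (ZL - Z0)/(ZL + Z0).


gamma = (56.140 - 50.000) / (56.140 + 50.000) = 0.05785

0.05785


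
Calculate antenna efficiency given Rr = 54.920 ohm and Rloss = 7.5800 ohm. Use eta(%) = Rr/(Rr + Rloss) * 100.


eta = 54.920 / (54.920 + 7.5800) * 100 = 87.87%

87.87%


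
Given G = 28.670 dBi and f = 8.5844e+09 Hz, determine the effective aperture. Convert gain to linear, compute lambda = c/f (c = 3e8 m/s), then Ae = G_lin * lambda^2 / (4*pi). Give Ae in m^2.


lambda = c / f = 3.0000e+08 / 8.5844e+09 = 0.03494711 m
G_linear = 10^(28.670/10) = 736.2071
Ae = G_linear * lambda^2 / (4*pi) = 736.2071 * 0.03494711^2 / (4*pi) = 0.07155 m^2

0.07155 m^2


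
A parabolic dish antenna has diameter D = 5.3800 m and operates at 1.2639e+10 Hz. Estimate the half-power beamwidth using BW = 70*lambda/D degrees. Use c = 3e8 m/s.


lambda = c / f = 3.0000e+08 / 1.2639e+10 = 0.02373606 m
BW = 70 * 0.02373606 / 5.3800 = 0.3088 deg

0.3088 deg


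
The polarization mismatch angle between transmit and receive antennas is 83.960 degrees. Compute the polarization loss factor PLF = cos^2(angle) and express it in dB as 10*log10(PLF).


PLF_linear = cos^2(83.960 deg) = 0.01107183
PLF_dB = 10 * log10(0.01107183) = -19.56 dB

-19.56 dB


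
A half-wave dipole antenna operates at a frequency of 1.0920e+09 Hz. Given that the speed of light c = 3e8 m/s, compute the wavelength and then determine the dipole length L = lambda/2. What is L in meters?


lambda = c / f = 3.0000e+08 / 1.0920e+09 = 0.2747253 m
L = lambda / 2 = 0.2747253 / 2 = 0.1374 m

0.1374 m


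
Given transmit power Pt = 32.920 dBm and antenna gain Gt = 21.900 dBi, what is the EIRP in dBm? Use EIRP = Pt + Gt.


EIRP = Pt + Gt = 32.920 + 21.900 = 54.82 dBm

54.82 dBm


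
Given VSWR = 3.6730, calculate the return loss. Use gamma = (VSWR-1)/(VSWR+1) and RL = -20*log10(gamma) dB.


gamma = (3.6730 - 1) / (3.6730 + 1) = 0.5720094
RL = -20 * log10(0.5720094) = 4.852 dB

4.852 dB


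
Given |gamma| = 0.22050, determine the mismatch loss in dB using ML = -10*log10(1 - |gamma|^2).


ML = -10 * log10(1 - 0.22050^2) = -10 * log10(0.95137975) = 0.2165 dB

0.2165 dB


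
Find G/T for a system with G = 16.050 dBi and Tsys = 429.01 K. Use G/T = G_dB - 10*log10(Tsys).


G/T = 16.050 - 10*log10(429.01) = 16.050 - 26.32467 = -10.27 dB/K

-10.27 dB/K


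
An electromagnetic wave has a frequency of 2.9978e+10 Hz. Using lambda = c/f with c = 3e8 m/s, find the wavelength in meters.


lambda = c / f = 3.0000e+08 / 2.9978e+10 = 0.01001 m

0.01001 m


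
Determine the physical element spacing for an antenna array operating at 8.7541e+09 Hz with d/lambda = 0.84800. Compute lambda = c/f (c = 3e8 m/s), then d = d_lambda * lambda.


lambda = c / f = 3.0000e+08 / 8.7541e+09 = 0.03426966 m
d = 0.84800 * 0.03426966 = 0.02906 m

0.02906 m


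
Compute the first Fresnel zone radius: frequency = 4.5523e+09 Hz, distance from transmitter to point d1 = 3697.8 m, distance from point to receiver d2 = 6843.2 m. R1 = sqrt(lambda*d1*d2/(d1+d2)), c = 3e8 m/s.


lambda = c / f = 3.0000e+08 / 4.5523e+09 = 0.06590075 m
R1 = sqrt(0.06590075 * 3697.8 * 6843.2 / (3697.8 + 6843.2)) = 12.58 m

12.58 m


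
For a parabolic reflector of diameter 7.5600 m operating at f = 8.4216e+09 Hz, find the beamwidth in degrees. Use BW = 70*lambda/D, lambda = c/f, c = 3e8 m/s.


lambda = c / f = 3.0000e+08 / 8.4216e+09 = 0.03562268 m
BW = 70 * 0.03562268 / 7.5600 = 0.3298 deg

0.3298 deg


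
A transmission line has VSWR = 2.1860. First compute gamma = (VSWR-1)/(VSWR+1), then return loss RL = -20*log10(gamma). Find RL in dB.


gamma = (2.1860 - 1) / (2.1860 + 1) = 0.3722536
RL = -20 * log10(0.3722536) = 8.583 dB

8.583 dB


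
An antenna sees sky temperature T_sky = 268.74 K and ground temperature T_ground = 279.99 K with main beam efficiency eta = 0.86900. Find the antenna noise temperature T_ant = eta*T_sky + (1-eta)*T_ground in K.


T_ant = 0.86900 * 268.74 + (1 - 0.86900) * 279.99 = 270.2 K

270.2 K


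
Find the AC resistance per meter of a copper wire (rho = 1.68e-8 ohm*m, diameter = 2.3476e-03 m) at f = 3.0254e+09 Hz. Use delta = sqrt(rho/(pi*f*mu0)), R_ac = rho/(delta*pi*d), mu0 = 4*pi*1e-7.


delta = sqrt(1.68e-8 / (pi * 3.0254e+09 * 4*pi*1e-7)) = 1.185996e-06 m
R_ac = 1.68e-8 / (1.185996e-06 * pi * 2.3476e-03) = 1.921 ohm/m

1.921 ohm/m


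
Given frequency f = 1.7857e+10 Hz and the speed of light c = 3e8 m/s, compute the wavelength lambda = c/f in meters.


lambda = c / f = 3.0000e+08 / 1.7857e+10 = 0.01680 m

0.01680 m


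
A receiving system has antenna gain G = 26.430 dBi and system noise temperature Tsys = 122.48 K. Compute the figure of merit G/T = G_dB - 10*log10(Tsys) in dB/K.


G/T = 26.430 - 10*log10(122.48) = 26.430 - 20.88065 = 5.549 dB/K

5.549 dB/K


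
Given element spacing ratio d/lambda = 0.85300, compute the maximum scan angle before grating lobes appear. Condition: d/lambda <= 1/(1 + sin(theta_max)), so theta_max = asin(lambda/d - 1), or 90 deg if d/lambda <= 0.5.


lambda/d - 1 = 1/0.85300 - 1 = 0.1723329
theta_max = asin(0.1723329) = 9.923 deg

9.923 deg


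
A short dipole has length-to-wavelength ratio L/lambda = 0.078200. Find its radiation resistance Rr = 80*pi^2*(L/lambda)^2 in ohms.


Rr = 80 * pi^2 * (0.078200)^2 = 80 * 9.869604 * 6.115240e-03 = 4.828 ohm

4.828 ohm


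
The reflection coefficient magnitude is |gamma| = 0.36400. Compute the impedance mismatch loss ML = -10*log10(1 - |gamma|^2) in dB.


ML = -10 * log10(1 - 0.36400^2) = -10 * log10(0.867504) = 0.6173 dB

0.6173 dB


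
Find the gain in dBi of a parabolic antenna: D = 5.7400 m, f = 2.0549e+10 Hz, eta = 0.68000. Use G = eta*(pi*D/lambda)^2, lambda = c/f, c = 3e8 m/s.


lambda = c / f = 3.0000e+08 / 2.0549e+10 = 0.01459925 m
G_linear = 0.68000 * (pi * 5.7400 / 0.01459925)^2 = 1.037460e+06
G_dBi = 10 * log10(1.037460e+06) = 60.16 dBi

60.16 dBi


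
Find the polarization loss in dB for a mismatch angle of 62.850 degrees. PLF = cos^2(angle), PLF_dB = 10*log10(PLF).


PLF_linear = cos^2(62.850 deg) = 0.2082294
PLF_dB = 10 * log10(0.2082294) = -6.815 dB

-6.815 dB


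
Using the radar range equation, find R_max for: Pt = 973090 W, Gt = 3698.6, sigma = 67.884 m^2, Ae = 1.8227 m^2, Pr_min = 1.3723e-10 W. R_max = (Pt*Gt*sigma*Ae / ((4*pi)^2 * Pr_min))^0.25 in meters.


R^4 = 973090*3698.6*67.884*1.8227 / ((4*pi)^2 * 1.3723e-10) = 2.054964e+19
R_max = 2.054964e+19^0.25 = 67329 m

67329 m


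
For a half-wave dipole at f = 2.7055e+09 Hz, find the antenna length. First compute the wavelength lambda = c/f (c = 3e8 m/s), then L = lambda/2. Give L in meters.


lambda = c / f = 3.0000e+08 / 2.7055e+09 = 0.1108852 m
L = lambda / 2 = 0.1108852 / 2 = 0.05544 m

0.05544 m


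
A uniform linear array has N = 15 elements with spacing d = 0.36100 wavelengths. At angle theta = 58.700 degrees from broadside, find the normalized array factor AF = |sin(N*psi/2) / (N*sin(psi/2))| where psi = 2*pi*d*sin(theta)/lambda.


psi = 2*pi*0.36100*sin(58.700 deg) = 1.938109 rad
AF = |sin(15*1.938109/2) / (15*sin(1.938109/2))| = 0.07453

0.07453


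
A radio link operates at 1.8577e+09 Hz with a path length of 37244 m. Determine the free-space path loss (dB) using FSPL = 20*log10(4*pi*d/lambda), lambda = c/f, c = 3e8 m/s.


lambda = c / f = 3.0000e+08 / 1.8577e+09 = 0.1614900 m
FSPL = 20 * log10(4*pi*37244/0.1614900) = 129.2 dB

129.2 dB


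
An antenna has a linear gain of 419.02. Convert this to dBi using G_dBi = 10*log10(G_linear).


G_dBi = 10 * log10(419.02) = 26.22 dBi

26.22 dBi


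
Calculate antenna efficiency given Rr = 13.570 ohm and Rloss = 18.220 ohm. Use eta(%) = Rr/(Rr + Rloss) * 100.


eta = 13.570 / (13.570 + 18.220) * 100 = 42.69%

42.69%


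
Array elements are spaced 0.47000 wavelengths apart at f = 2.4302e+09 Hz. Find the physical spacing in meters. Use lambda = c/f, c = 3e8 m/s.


lambda = c / f = 3.0000e+08 / 2.4302e+09 = 0.1234466 m
d = 0.47000 * 0.1234466 = 0.05802 m

0.05802 m


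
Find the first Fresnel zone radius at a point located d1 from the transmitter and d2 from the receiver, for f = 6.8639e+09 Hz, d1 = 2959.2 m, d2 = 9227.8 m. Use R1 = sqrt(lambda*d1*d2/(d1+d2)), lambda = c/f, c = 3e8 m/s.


lambda = c / f = 3.0000e+08 / 6.8639e+09 = 0.04370693 m
R1 = sqrt(0.04370693 * 2959.2 * 9227.8 / (2959.2 + 9227.8)) = 9.896 m

9.896 m


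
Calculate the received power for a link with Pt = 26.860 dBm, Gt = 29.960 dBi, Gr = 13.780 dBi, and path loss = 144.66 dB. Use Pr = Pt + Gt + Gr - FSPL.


Pr = 26.860 + 29.960 + 13.780 - 144.66 = -74.06 dBm

-74.06 dBm


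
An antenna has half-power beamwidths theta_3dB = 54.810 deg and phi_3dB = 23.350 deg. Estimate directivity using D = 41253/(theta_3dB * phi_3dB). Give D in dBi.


D_linear = 41253 / (54.810 * 23.350) = 32.23360
D_dBi = 10 * log10(32.23360) = 15.08 dBi

15.08 dBi


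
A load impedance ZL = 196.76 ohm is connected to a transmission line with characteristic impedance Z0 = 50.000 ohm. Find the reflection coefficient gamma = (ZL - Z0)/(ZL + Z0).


gamma = (196.76 - 50.000) / (196.76 + 50.000) = 0.5947

0.5947


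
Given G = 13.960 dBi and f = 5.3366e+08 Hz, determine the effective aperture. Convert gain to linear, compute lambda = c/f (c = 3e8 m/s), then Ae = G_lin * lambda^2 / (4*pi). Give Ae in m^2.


lambda = c / f = 3.0000e+08 / 5.3366e+08 = 0.5621557 m
G_linear = 10^(13.960/10) = 24.88857
Ae = G_linear * lambda^2 / (4*pi) = 24.88857 * 0.5621557^2 / (4*pi) = 0.6259 m^2

0.6259 m^2


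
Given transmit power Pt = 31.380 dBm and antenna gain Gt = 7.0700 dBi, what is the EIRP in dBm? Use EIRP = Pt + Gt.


EIRP = Pt + Gt = 31.380 + 7.0700 = 38.45 dBm

38.45 dBm


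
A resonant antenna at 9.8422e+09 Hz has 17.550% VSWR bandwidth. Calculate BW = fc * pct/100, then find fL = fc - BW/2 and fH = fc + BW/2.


BW = 9.8422e+09 * 17.550/100 = 1.727306e+09 Hz
fL = 9.8422e+09 - 1.727306e+09/2 = 8.979e+09 Hz
fH = 9.8422e+09 + 1.727306e+09/2 = 1.071e+10 Hz

BW=1.727e+09 Hz, fL=8.979e+09 Hz, fH=1.071e+10 Hz


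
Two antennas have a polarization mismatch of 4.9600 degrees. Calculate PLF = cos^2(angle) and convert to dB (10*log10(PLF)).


PLF_linear = cos^2(4.9600 deg) = 0.9925246
PLF_dB = 10 * log10(0.9925246) = -0.03259 dB

-0.03259 dB


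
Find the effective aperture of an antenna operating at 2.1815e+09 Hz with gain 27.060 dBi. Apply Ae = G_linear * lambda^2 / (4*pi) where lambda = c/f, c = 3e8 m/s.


lambda = c / f = 3.0000e+08 / 2.1815e+09 = 0.1375201 m
G_linear = 10^(27.060/10) = 508.1594
Ae = G_linear * lambda^2 / (4*pi) = 508.1594 * 0.1375201^2 / (4*pi) = 0.7648 m^2

0.7648 m^2


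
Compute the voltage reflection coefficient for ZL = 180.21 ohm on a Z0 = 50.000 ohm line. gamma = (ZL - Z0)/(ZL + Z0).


gamma = (180.21 - 50.000) / (180.21 + 50.000) = 0.5656

0.5656


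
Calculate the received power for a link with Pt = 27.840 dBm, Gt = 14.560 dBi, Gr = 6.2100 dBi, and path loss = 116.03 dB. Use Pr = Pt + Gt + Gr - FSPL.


Pr = 27.840 + 14.560 + 6.2100 - 116.03 = -67.42 dBm

-67.42 dBm


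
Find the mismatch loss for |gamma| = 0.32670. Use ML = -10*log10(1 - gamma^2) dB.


ML = -10 * log10(1 - 0.32670^2) = -10 * log10(0.89326711) = 0.4902 dB

0.4902 dB


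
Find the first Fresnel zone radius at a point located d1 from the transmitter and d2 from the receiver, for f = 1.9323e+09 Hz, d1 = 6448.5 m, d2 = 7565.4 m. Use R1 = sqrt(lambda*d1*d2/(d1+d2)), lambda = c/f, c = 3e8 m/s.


lambda = c / f = 3.0000e+08 / 1.9323e+09 = 0.1552554 m
R1 = sqrt(0.1552554 * 6448.5 * 7565.4 / (6448.5 + 7565.4)) = 23.25 m

23.25 m


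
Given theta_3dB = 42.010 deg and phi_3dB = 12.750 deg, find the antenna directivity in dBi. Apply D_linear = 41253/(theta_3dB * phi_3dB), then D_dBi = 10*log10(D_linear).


D_linear = 41253 / (42.010 * 12.750) = 77.01808
D_dBi = 10 * log10(77.01808) = 18.87 dBi

18.87 dBi


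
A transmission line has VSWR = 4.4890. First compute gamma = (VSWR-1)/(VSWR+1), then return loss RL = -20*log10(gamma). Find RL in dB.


gamma = (4.4890 - 1) / (4.4890 + 1) = 0.6356349
RL = -20 * log10(0.6356349) = 3.936 dB

3.936 dB


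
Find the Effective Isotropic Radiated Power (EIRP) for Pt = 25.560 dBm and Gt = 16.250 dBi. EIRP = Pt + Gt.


EIRP = Pt + Gt = 25.560 + 16.250 = 41.81 dBm

41.81 dBm


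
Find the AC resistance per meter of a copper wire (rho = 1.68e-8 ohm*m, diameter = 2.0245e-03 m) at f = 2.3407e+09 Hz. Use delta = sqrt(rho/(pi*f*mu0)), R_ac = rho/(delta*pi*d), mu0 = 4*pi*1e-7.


delta = sqrt(1.68e-8 / (pi * 2.3407e+09 * 4*pi*1e-7)) = 1.348348e-06 m
R_ac = 1.68e-8 / (1.348348e-06 * pi * 2.0245e-03) = 1.959 ohm/m

1.959 ohm/m


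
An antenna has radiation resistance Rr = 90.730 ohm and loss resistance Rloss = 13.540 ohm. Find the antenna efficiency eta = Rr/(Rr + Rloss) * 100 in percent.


eta = 90.730 / (90.730 + 13.540) * 100 = 87.01%

87.01%


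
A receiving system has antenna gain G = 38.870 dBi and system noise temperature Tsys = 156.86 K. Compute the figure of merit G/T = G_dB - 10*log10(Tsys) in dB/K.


G/T = 38.870 - 10*log10(156.86) = 38.870 - 21.95512 = 16.91 dB/K

16.91 dB/K


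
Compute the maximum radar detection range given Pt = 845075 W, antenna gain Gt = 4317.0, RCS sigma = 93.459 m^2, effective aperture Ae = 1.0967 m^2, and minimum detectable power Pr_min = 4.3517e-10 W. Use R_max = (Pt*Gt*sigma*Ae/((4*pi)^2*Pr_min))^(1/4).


R^4 = 845075*4317.0*93.459*1.0967 / ((4*pi)^2 * 4.3517e-10) = 5.441362e+18
R_max = 5.441362e+18^0.25 = 48298 m

48298 m


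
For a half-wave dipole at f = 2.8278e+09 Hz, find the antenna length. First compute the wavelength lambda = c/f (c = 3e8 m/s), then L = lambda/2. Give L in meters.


lambda = c / f = 3.0000e+08 / 2.8278e+09 = 0.1060895 m
L = lambda / 2 = 0.1060895 / 2 = 0.05304 m

0.05304 m


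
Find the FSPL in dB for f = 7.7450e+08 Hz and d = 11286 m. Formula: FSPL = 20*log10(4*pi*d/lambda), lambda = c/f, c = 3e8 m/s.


lambda = c / f = 3.0000e+08 / 7.7450e+08 = 0.3873467 m
FSPL = 20 * log10(4*pi*11286/0.3873467) = 111.3 dB

111.3 dB


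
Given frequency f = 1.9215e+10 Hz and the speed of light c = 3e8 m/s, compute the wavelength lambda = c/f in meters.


lambda = c / f = 3.0000e+08 / 1.9215e+10 = 0.01561 m

0.01561 m


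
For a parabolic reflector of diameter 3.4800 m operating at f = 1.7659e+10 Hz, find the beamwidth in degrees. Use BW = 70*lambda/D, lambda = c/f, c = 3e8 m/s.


lambda = c / f = 3.0000e+08 / 1.7659e+10 = 0.01698850 m
BW = 70 * 0.01698850 / 3.4800 = 0.3417 deg

0.3417 deg


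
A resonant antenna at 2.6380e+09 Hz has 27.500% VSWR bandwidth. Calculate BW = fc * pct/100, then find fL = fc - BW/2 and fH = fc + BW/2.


BW = 2.6380e+09 * 27.500/100 = 7.254500e+08 Hz
fL = 2.6380e+09 - 7.254500e+08/2 = 2.275e+09 Hz
fH = 2.6380e+09 + 7.254500e+08/2 = 3.001e+09 Hz

BW=7.254e+08 Hz, fL=2.275e+09 Hz, fH=3.001e+09 Hz


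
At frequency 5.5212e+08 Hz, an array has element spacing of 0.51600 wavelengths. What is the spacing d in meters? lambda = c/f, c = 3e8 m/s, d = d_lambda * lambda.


lambda = c / f = 3.0000e+08 / 5.5212e+08 = 0.5433601 m
d = 0.51600 * 0.5433601 = 0.2804 m

0.2804 m


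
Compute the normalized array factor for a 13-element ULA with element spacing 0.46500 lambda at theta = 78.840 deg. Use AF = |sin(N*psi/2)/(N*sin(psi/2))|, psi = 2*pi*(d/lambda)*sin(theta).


psi = 2*pi*0.46500*sin(78.840 deg) = 2.866434 rad
AF = |sin(13*2.866434/2) / (13*sin(2.866434/2))| = 0.01678

0.01678


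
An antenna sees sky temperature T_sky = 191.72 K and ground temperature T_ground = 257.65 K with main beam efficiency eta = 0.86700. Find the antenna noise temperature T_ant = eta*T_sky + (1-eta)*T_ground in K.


T_ant = 0.86700 * 191.72 + (1 - 0.86700) * 257.65 = 200.5 K

200.5 K


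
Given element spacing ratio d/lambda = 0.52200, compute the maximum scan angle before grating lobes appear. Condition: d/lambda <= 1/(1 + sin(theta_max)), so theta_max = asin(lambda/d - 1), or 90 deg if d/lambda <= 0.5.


lambda/d - 1 = 1/0.52200 - 1 = 0.9157088
theta_max = asin(0.9157088) = 66.31 deg

66.31 deg


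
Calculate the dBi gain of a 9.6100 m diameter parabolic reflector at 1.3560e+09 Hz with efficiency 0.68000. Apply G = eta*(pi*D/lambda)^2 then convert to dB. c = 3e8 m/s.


lambda = c / f = 3.0000e+08 / 1.3560e+09 = 0.2212389 m
G_linear = 0.68000 * (pi * 9.6100 / 0.2212389)^2 = 12662.88
G_dBi = 10 * log10(12662.88) = 41.03 dBi

41.03 dBi


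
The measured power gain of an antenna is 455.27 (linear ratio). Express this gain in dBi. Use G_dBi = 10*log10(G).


G_dBi = 10 * log10(455.27) = 26.58 dBi

26.58 dBi


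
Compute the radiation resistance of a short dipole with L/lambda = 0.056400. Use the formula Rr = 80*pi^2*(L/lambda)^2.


Rr = 80 * pi^2 * (0.056400)^2 = 80 * 9.869604 * 3.180960e-03 = 2.512 ohm

2.512 ohm


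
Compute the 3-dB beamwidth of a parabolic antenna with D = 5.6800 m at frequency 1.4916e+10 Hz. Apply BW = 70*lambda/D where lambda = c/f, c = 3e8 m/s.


lambda = c / f = 3.0000e+08 / 1.4916e+10 = 0.02011263 m
BW = 70 * 0.02011263 / 5.6800 = 0.2479 deg

0.2479 deg


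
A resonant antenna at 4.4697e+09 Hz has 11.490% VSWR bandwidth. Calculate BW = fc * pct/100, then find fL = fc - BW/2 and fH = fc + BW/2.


BW = 4.4697e+09 * 11.490/100 = 5.135685e+08 Hz
fL = 4.4697e+09 - 5.135685e+08/2 = 4.213e+09 Hz
fH = 4.4697e+09 + 5.135685e+08/2 = 4.726e+09 Hz

BW=5.136e+08 Hz, fL=4.213e+09 Hz, fH=4.726e+09 Hz


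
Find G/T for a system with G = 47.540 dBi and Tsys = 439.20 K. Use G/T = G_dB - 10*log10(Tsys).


G/T = 47.540 - 10*log10(439.20) = 47.540 - 26.42662 = 21.11 dB/K

21.11 dB/K


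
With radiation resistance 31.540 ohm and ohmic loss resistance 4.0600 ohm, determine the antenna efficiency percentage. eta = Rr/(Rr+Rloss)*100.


eta = 31.540 / (31.540 + 4.0600) * 100 = 88.60%

88.60%


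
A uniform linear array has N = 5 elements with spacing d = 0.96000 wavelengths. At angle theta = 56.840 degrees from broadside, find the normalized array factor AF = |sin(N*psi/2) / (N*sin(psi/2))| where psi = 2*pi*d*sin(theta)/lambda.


psi = 2*pi*0.96000*sin(56.840 deg) = 5.049548 rad
AF = |sin(5*5.049548/2) / (5*sin(5.049548/2))| = 0.01987

0.01987


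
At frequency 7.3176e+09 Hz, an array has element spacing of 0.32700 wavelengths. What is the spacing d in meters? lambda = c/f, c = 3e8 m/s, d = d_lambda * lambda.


lambda = c / f = 3.0000e+08 / 7.3176e+09 = 0.04099705 m
d = 0.32700 * 0.04099705 = 0.01341 m

0.01341 m


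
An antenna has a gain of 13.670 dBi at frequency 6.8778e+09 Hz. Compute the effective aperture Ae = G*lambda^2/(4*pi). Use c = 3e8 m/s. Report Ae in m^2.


lambda = c / f = 3.0000e+08 / 6.8778e+09 = 0.04361860 m
G_linear = 10^(13.670/10) = 23.28091
Ae = G_linear * lambda^2 / (4*pi) = 23.28091 * 0.04361860^2 / (4*pi) = 3.525e-03 m^2

3.525e-03 m^2


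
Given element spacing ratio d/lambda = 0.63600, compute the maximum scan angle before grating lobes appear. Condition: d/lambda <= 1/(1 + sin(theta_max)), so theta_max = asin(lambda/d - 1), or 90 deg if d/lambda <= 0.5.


lambda/d - 1 = 1/0.63600 - 1 = 0.5723270
theta_max = asin(0.5723270) = 34.91 deg

34.91 deg


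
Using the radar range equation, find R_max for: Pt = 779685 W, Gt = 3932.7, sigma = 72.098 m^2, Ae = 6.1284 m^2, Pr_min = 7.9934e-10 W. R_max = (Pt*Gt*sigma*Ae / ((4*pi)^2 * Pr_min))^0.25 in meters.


R^4 = 779685*3932.7*72.098*6.1284 / ((4*pi)^2 * 7.9934e-10) = 1.073320e+19
R_max = 1.073320e+19^0.25 = 57238 m

57238 m


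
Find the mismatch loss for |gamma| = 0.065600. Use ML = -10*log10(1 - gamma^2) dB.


ML = -10 * log10(1 - 0.065600^2) = -10 * log10(0.99569664) = 0.01873 dB

0.01873 dB


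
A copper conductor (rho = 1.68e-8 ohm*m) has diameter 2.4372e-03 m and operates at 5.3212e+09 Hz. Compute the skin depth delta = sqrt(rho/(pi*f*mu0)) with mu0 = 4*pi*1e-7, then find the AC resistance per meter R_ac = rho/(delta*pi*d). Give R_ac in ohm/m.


delta = sqrt(1.68e-8 / (pi * 5.3212e+09 * 4*pi*1e-7)) = 8.942727e-07 m
R_ac = 1.68e-8 / (8.942727e-07 * pi * 2.4372e-03) = 2.454 ohm/m

2.454 ohm/m
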